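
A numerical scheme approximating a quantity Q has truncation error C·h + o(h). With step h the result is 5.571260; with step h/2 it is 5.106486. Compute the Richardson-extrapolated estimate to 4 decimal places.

4.6417

The leading error scales as h; refining by a factor of 2 reduces it by 2^1 = 2.
Extrapolated value = (2·A(h/2) − A(h)) / (2 − 1)
= (2·5.106486 − 5.571260) / 1
= 4.641712 / 1 = 4.641712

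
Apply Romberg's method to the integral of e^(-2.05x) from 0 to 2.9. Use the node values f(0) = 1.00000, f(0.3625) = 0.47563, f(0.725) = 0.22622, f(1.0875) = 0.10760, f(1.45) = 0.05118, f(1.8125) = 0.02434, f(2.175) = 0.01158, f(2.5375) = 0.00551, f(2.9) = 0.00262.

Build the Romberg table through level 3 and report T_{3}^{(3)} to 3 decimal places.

T_{0}^{(0)} (trapezoid, 1 panel, h=2.9000): 1.45380
T_{1}^{(0)} (trapezoid, 2 panels, h=1.4500): 0.80111
T_{2}^{(0)} (trapezoid, 4 panels, h=0.7250): 0.57296
T_{3}^{(0)} (trapezoid, 8 panels, h=0.3625): 0.50872
T_{1}^{(1)} = 0.80111 + (0.80111 − 1.45380)/3 = 0.58355
T_{2}^{(1)} = 0.57296 + (0.57296 − 0.80111)/3 = 0.49691
T_{3}^{(1)} = 0.50872 + (0.50872 − 0.57296)/3 = 0.48731
T_{2}^{(2)} = 0.49691 + (0.49691 − 0.58355)/15 = 0.49113
T_{3}^{(2)} = 0.48731 + (0.48731 − 0.49691)/15 = 0.48667
T_{3}^{(3)} = 0.48667 + (0.48667 − 0.49113)/63 = 0.48660

0.487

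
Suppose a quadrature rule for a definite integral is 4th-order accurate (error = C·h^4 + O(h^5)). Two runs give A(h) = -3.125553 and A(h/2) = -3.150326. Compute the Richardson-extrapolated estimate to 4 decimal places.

The leading error scales as h^4; refining by a factor of 2 reduces it by 2^4 = 16.
Extrapolated value = (16·A(h/2) − A(h)) / (16 − 1)
= (16·(-3.150326) − (-3.125553)) / 15
= -47.279663 / 15 = -3.151978

-3.1520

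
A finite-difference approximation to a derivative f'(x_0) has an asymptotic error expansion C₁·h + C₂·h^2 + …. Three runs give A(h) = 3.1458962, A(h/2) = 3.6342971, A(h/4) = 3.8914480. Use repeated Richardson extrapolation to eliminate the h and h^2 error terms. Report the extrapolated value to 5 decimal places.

First eliminate the h term (factor 2^1 = 2):
  B₁ = (2·3.6342971 − 3.1458962)/1 = 4.1226980
  B₂ = (2·3.8914480 − 3.6342971)/1 = 4.1485989
Then eliminate the h^2 term (factor 2^2 = 4):
  (4·4.1485989 − 4.1226980)/3 = 4.1572325

4.15723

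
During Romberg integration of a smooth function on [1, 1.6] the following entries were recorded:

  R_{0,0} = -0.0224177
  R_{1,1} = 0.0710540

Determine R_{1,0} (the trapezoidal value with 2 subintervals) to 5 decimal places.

0.04769

From R_{1,1} = (4·R_{1,0} − R_{0,0})/3, solve for R_{1,0}:
4·R_{1,0} = 3·0.0710540 + (-0.0224177) = 0.1907443
R_{1,0} = 0.0476861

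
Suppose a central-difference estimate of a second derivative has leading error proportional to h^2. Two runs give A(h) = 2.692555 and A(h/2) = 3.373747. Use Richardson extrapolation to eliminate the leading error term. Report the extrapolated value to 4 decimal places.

The leading error scales as h^2; refining by a factor of 2 reduces it by 2^2 = 4.
Extrapolated value = (4·A(h/2) − A(h)) / (4 − 1)
= (4·3.373747 − 2.692555) / 3
= 10.802433 / 3 = 3.600811

3.6008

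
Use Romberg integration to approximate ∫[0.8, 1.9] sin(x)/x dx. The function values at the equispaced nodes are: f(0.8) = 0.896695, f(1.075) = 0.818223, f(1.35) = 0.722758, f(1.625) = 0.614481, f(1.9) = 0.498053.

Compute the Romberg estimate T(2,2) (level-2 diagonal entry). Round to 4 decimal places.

T(0,0) (trapezoid, 1 panel, h=1.1000): 0.767111
T(1,0) (trapezoid, 2 panels, h=0.5500): 0.781073
T(2,0) (trapezoid, 4 panels, h=0.2750): 0.784530
T(1,1) = 0.781073 + (0.781073 − 0.767111)/3 = 0.785727
T(2,1) = 0.784530 + (0.784530 − 0.781073)/3 = 0.785682
T(2,2) = 0.785682 + (0.785682 − 0.785727)/15 = 0.785679

0.7857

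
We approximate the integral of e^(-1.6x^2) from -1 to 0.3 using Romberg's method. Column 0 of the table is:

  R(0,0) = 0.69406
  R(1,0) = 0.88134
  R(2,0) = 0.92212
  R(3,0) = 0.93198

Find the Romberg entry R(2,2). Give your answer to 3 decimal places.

0.935

R(1,1) = 0.88134 + (0.88134 − 0.69406)/3 = 0.94377
R(2,1) = 0.92212 + (0.92212 − 0.88134)/3 = 0.93571
R(2,2) = (16·0.93571 − 0.94377) / 15 = 0.93517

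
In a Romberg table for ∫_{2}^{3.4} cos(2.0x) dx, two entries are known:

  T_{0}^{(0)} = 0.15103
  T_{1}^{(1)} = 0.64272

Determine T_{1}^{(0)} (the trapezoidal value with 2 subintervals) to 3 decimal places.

From T_{1}^{(1)} = (4·T_{1}^{(0)} − T_{0}^{(0)})/3, solve for T_{1}^{(0)}:
4·T_{1}^{(0)} = 3·0.64272 + 0.15103 = 2.07919
T_{1}^{(0)} = 0.51980

0.520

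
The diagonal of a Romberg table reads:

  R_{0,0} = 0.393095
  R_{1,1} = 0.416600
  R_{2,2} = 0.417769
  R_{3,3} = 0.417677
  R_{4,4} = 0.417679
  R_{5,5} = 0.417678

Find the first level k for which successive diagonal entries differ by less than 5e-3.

k = 2

|R_{1,1} − R_{0,0}| = 0.023505 ≥ 5e-3
|R_{2,2} − R_{1,1}| = 0.001169 < 5e-3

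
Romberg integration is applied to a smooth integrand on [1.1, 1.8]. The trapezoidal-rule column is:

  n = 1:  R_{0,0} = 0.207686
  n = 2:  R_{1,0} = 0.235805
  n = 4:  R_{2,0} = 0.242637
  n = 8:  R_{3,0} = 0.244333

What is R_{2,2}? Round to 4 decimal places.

Richardson extrapolation on the trapezoidal column (denominator 4−1=3):
R_{1,1} = 0.235805 + (0.235805 − 0.207686)/3 = 0.245178
R_{2,1} = 0.242637 + (0.242637 − 0.235805)/3 = 0.244914
R_{2,2} = 0.244914 + (0.244914 − 0.245178)/15 = 0.244896

0.2449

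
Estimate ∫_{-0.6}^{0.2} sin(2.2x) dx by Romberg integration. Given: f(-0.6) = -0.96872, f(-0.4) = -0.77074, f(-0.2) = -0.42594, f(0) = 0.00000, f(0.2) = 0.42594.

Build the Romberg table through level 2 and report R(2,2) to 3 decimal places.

-0.298

R(0,0) (trapezoid, 1 panel, h=0.8000): -0.21711
R(1,0) (trapezoid, 2 panels, h=0.4000): -0.27893
R(2,0) (trapezoid, 4 panels, h=0.2000): -0.29361
R(1,1) = -0.27893 + (-0.27893 − (-0.21711))/3 = -0.29954
R(2,1) = -0.29361 + (-0.29361 − (-0.27893))/3 = -0.29850
R(2,2) = -0.29850 + (-0.29850 − (-0.29954))/15 = -0.29843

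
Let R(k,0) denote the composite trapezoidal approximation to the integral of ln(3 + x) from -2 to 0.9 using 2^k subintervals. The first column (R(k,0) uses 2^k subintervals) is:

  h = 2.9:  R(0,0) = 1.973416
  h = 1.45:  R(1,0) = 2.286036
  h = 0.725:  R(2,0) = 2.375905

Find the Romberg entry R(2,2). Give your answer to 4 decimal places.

2.4069

Richardson extrapolation on the trapezoidal column (denominator 4−1=3):
R(1,1) = 2.286036 + (2.286036 − 1.973416)/3 = 2.390243
R(2,1) = (4·2.375905 − 2.286036) / 3 = 2.405861
R(2,2) = 2.405861 + (2.405861 − 2.390243)/15 = 2.406902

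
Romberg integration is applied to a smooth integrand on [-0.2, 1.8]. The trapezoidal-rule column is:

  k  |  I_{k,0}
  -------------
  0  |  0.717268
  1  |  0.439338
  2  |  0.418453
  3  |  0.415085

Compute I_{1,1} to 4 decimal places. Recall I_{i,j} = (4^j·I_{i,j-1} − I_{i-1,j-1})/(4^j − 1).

0.3467

I_{1,1} = 0.439338 + (0.439338 − 0.717268)/3 = 0.346695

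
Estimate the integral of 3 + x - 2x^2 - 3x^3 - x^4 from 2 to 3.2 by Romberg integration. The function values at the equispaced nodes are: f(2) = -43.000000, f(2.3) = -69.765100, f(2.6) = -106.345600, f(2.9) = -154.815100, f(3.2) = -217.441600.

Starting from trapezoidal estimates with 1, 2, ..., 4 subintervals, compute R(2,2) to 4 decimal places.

-137.1441

R(0,0) (trapezoid, 1 panel, h=1.2000): -156.264960
R(1,0) (trapezoid, 2 panels, h=0.6000): -141.939840
R(2,0) (trapezoid, 4 panels, h=0.3000): -138.343980
R(1,1) = -141.939840 + (-141.939840 − (-156.264960))/3 = -137.164800
R(2,1) = -138.343980 + (-138.343980 − (-141.939840))/3 = -137.145360
R(2,2) = -137.145360 + (-137.145360 − (-137.164800))/15 = -137.144064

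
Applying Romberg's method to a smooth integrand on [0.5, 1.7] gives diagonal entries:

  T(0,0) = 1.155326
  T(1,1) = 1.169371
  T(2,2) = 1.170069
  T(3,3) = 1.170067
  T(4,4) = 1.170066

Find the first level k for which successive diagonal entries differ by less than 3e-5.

|T(1,1) − T(0,0)| = 0.014045 ≥ 3e-5
|T(2,2) − T(1,1)| = 0.000698 ≥ 3e-5
|T(3,3) − T(2,2)| = 0.000002 < 3e-5

k = 3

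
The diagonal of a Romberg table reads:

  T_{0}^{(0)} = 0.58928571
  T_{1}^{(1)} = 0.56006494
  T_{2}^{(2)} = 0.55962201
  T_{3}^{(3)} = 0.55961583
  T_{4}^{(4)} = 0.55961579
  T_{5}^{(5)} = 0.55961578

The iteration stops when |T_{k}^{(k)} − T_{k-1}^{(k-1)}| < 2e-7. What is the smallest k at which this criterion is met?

k = 4

|T_{1}^{(1)} − T_{0}^{(0)}| = 0.02922077 ≥ 2e-7
|T_{2}^{(2)} − T_{1}^{(1)}| = 0.00044293 ≥ 2e-7
|T_{3}^{(3)} − T_{2}^{(2)}| = 0.00000618 ≥ 2e-7
|T_{4}^{(4)} − T_{3}^{(3)}| = 0.00000004 < 2e-7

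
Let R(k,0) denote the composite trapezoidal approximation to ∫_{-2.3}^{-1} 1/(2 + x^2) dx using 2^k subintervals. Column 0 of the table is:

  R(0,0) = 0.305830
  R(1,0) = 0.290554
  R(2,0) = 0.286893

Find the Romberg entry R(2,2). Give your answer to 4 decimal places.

0.2857

Richardson extrapolation on the trapezoidal column (denominator 4−1=3):
R(1,1) = 0.290554 + (0.290554 − 0.305830)/3 = 0.285462
R(2,1) = 0.286893 + (0.286893 − 0.290554)/3 = 0.285673
R(2,2) = (16·0.285673 − 0.285462) / 15 = 0.285687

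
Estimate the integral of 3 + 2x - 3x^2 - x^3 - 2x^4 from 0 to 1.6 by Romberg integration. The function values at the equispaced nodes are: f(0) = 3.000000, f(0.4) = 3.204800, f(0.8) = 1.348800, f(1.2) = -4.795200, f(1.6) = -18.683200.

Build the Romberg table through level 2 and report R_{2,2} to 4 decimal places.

-2.5687

R_{0,0} (trapezoid, 1 panel, h=1.6000): -12.546560
R_{1,0} (trapezoid, 2 panels, h=0.8000): -5.194240
R_{2,0} (trapezoid, 4 panels, h=0.4000): -3.233280
R_{1,1} = -5.194240 + (-5.194240 − (-12.546560))/3 = -2.743467
R_{2,1} = -3.233280 + (-3.233280 − (-5.194240))/3 = -2.579627
R_{2,2} = -2.579627 + (-2.579627 − (-2.743467))/15 = -2.568704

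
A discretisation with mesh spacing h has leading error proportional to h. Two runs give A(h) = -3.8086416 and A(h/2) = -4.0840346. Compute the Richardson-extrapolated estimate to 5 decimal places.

Extrapolated value = (2·A(h/2) − A(h)) / (2 − 1)
= (2·(-4.0840346) − (-3.8086416)) / 1
= -4.3594276 / 1 = -4.3594276

-4.35943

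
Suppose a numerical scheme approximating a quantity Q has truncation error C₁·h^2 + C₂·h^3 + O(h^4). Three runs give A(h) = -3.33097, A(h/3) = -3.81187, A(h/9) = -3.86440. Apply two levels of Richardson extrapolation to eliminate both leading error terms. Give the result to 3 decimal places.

-3.871

First eliminate the h^2 term (factor 3^2 = 9):
  B₁ = (9·(-3.81187) − (-3.33097))/8 = -3.87198
  B₂ = (9·(-3.86440) − (-3.81187))/8 = -3.87097
Then eliminate the h^3 term (factor 3^3 = 27):
  (27·(-3.87097) − (-3.87198))/26 = -3.87093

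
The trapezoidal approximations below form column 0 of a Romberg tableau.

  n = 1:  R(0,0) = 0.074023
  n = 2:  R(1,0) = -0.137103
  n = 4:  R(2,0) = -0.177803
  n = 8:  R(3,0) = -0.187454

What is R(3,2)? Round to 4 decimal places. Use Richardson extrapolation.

Richardson extrapolation on the trapezoidal column (denominator 4−1=3):
R(2,1) = -0.177803 + (-0.177803 − (-0.137103))/3 = -0.191370
R(3,1) = -0.187454 + (-0.187454 − (-0.177803))/3 = -0.190671
R(3,2) = (16·(-0.190671) − (-0.191370)) / 15 = -0.190624

-0.1906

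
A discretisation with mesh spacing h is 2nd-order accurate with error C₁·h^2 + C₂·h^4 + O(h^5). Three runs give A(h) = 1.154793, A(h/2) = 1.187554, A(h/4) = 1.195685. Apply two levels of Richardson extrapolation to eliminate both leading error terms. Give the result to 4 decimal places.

1.1984

First eliminate the h^2 term (factor 2^2 = 4):
  B₁ = (4·1.187554 − 1.154793)/3 = 1.198474
  B₂ = (4·1.195685 − 1.187554)/3 = 1.198395
Then eliminate the h^4 term (factor 2^4 = 16):
  (16·1.198395 − 1.198474)/15 = 1.198390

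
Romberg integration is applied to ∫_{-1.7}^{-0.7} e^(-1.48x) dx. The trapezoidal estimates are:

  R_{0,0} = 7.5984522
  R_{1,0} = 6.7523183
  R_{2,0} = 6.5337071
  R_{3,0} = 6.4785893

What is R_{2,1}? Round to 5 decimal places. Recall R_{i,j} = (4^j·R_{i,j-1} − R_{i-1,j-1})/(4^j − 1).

6.46084

Richardson extrapolation on the trapezoidal column (denominator 4−1=3):
R_{2,1} = (4·6.5337071 − 6.7523183) / 3 = 6.4608367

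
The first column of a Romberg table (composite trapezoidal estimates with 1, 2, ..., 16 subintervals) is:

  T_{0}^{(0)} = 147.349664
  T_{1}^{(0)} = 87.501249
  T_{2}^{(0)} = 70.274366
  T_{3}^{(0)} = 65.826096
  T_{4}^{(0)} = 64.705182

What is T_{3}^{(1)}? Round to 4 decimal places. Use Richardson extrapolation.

T_{3}^{(1)} = 65.826096 + (65.826096 − 70.274366)/3 = 64.343339

64.3433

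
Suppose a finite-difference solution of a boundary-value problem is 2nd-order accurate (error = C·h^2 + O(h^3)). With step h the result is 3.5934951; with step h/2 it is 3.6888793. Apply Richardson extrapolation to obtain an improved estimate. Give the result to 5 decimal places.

Extrapolated value = (4·A(h/2) − A(h)) / (4 − 1)
= (4·3.6888793 − 3.5934951) / 3
= 11.1620221 / 3 = 3.7206740

3.72067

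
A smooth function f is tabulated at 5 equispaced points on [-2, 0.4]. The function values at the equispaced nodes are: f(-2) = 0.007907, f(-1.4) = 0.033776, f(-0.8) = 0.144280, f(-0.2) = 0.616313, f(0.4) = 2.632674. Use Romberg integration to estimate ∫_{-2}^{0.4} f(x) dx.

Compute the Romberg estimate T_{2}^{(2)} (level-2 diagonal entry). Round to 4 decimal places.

T_{0}^{(0)} (trapezoid, 1 panel, h=2.4000): 3.168697
T_{1}^{(0)} (trapezoid, 2 panels, h=1.2000): 1.757485
T_{2}^{(0)} (trapezoid, 4 panels, h=0.6000): 1.268796
T_{1}^{(1)} = 1.757485 + (1.757485 − 3.168697)/3 = 1.287081
T_{2}^{(1)} = 1.268796 + (1.268796 − 1.757485)/3 = 1.105900
T_{2}^{(2)} = 1.105900 + (1.105900 − 1.287081)/15 = 1.093821

1.0938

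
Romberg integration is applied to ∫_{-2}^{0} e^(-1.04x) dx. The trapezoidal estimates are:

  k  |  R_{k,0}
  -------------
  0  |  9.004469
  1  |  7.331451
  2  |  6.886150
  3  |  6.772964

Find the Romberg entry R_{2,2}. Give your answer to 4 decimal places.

6.7353

R_{1,1} = 7.331451 + (7.331451 − 9.004469)/3 = 6.773778
R_{2,1} = (4·6.886150 − 7.331451) / 3 = 6.737716
R_{2,2} = 6.737716 + (6.737716 − 6.773778)/15 = 6.735312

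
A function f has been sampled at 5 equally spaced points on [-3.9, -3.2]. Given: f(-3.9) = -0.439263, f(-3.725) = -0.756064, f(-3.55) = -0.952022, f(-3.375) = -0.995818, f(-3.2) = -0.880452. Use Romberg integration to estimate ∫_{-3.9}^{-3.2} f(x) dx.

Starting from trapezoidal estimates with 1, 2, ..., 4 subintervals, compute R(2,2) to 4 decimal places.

R(0,0) (trapezoid, 1 panel, h=0.7000): -0.461900
R(1,0) (trapezoid, 2 panels, h=0.3500): -0.564158
R(2,0) (trapezoid, 4 panels, h=0.1750): -0.588658
R(1,1) = -0.564158 + (-0.564158 − (-0.461900))/3 = -0.598244
R(2,1) = -0.588658 + (-0.588658 − (-0.564158))/3 = -0.596825
R(2,2) = -0.596825 + (-0.596825 − (-0.598244))/15 = -0.596730

-0.5967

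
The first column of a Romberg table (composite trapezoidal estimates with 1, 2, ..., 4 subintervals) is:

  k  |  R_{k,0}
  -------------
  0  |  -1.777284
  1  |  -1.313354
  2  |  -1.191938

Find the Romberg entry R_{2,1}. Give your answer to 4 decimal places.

Richardson extrapolation on the trapezoidal column (denominator 4−1=3):
R_{2,1} = -1.191938 + (-1.191938 − (-1.313354))/3 = -1.151466

-1.1515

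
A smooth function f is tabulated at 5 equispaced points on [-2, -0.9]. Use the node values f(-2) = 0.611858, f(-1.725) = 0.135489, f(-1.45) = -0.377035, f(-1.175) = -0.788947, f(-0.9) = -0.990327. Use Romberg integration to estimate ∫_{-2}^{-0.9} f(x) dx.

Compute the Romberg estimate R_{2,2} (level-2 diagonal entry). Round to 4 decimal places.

-0.3433

R_{0,0} (trapezoid, 1 panel, h=1.1000): -0.208158
R_{1,0} (trapezoid, 2 panels, h=0.5500): -0.311448
R_{2,0} (trapezoid, 4 panels, h=0.2750): -0.335425
R_{1,1} = -0.311448 + (-0.311448 − (-0.208158))/3 = -0.345878
R_{2,1} = -0.335425 + (-0.335425 − (-0.311448))/3 = -0.343417
R_{2,2} = -0.343417 + (-0.343417 − (-0.345878))/15 = -0.343253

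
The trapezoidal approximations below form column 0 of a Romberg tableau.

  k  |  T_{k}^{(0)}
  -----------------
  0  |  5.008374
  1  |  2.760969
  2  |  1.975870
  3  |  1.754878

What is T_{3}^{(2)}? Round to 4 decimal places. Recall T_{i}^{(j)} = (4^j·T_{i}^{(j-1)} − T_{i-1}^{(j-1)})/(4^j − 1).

1.6790

T_{2}^{(1)} = 1.975870 + (1.975870 − 2.760969)/3 = 1.714170
T_{3}^{(1)} = (4·1.754878 − 1.975870) / 3 = 1.681214
T_{3}^{(2)} = 1.681214 + (1.681214 − 1.714170)/15 = 1.679017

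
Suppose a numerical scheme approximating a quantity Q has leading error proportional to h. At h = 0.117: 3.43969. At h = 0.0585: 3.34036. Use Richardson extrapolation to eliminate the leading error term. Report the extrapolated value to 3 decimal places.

Extrapolated value = (2·A(h/2) − A(h)) / (2 − 1)
= (2·3.34036 − 3.43969) / 1
= 3.24103 / 1 = 3.24103

3.241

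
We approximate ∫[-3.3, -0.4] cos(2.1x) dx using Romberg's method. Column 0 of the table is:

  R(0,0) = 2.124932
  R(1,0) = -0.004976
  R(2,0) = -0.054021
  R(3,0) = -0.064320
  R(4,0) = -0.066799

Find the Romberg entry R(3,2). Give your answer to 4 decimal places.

-0.0676

R(2,1) = -0.054021 + (-0.054021 − (-0.004976))/3 = -0.070369
R(3,1) = -0.064320 + (-0.064320 − (-0.054021))/3 = -0.067753
R(3,2) = -0.067753 + (-0.067753 − (-0.070369))/15 = -0.067579
(Column j=1 coincides with Simpson's rule on the same nodes.)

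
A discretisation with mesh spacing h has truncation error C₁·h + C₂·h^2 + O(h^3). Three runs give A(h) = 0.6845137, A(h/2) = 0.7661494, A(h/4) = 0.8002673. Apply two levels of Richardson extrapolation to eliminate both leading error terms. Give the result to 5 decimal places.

First eliminate the h term (factor 2^1 = 2):
  B₁ = (2·0.7661494 − 0.6845137)/1 = 0.8477851
  B₂ = (2·0.8002673 − 0.7661494)/1 = 0.8343852
Then eliminate the h^2 term (factor 2^2 = 4):
  (4·0.8343852 − 0.8477851)/3 = 0.8299186

0.82992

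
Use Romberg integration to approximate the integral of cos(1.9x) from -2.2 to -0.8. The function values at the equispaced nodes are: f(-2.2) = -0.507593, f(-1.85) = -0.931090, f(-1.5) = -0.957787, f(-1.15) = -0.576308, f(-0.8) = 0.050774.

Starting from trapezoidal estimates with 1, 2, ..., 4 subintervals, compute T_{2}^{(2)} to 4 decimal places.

-0.9789

T_{0}^{(0)} (trapezoid, 1 panel, h=1.4000): -0.319773
T_{1}^{(0)} (trapezoid, 2 panels, h=0.7000): -0.830338
T_{2}^{(0)} (trapezoid, 4 panels, h=0.3500): -0.942758
T_{1}^{(1)} = -0.830338 + (-0.830338 − (-0.319773))/3 = -1.000526
T_{2}^{(1)} = -0.942758 + (-0.942758 − (-0.830338))/3 = -0.980231
T_{2}^{(2)} = -0.980231 + (-0.980231 − (-1.000526))/15 = -0.978878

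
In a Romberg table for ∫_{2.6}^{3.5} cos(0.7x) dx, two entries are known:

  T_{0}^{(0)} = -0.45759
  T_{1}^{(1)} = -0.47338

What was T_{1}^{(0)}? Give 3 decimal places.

-0.469

From T_{1}^{(1)} = (4·T_{1}^{(0)} − T_{0}^{(0)})/3, solve for T_{1}^{(0)}:
4·T_{1}^{(0)} = 3·(-0.47338) + (-0.45759) = -1.87773
T_{1}^{(0)} = -0.46943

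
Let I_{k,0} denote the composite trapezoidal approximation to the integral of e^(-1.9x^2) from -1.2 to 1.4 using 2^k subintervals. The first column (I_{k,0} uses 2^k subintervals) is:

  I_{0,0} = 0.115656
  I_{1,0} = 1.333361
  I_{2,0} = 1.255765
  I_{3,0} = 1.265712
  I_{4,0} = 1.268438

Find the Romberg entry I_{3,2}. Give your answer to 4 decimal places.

I_{2,1} = 1.255765 + (1.255765 − 1.333361)/3 = 1.229900
I_{3,1} = (4·1.265712 − 1.255765) / 3 = 1.269028
I_{3,2} = 1.269028 + (1.269028 − 1.229900)/15 = 1.271637

1.2716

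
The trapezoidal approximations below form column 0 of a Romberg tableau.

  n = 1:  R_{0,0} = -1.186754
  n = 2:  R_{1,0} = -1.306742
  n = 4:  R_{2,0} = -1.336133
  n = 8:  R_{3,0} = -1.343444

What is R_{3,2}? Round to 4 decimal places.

R_{2,1} = (4·(-1.336133) − (-1.306742)) / 3 = -1.345930
R_{3,1} = -1.343444 + (-1.343444 − (-1.336133))/3 = -1.345881
R_{3,2} = -1.345881 + (-1.345881 − (-1.345930))/15 = -1.345878

-1.3459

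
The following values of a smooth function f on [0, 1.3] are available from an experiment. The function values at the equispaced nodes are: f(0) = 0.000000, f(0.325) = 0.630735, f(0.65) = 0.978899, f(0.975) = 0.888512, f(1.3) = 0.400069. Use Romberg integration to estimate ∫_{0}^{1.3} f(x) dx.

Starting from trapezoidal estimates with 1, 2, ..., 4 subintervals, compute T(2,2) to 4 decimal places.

T(0,0) (trapezoid, 1 panel, h=1.3000): 0.260045
T(1,0) (trapezoid, 2 panels, h=0.6500): 0.766307
T(2,0) (trapezoid, 4 panels, h=0.3250): 0.876909
T(1,1) = 0.766307 + (0.766307 − 0.260045)/3 = 0.935061
T(2,1) = 0.876909 + (0.876909 − 0.766307)/3 = 0.913776
T(2,2) = 0.913776 + (0.913776 − 0.935061)/15 = 0.912357

0.9124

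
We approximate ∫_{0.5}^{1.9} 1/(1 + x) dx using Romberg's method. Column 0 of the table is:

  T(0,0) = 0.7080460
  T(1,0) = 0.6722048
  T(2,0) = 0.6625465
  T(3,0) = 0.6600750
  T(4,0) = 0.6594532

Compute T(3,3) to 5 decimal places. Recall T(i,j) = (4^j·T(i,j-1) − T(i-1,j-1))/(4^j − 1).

T(1,1) = 0.6722048 + (0.6722048 − 0.7080460)/3 = 0.6602577
T(2,1) = (4·0.6625465 − 0.6722048) / 3 = 0.6593271
T(3,1) = (4·0.6600750 − 0.6625465) / 3 = 0.6592512
T(2,2) = 0.6593271 + (0.6593271 − 0.6602577)/15 = 0.6592651
T(3,2) = 0.6592512 + (0.6592512 − 0.6593271)/15 = 0.6592461
T(3,3) = (64·0.6592461 − 0.6592651) / 63 = 0.6592458

0.65925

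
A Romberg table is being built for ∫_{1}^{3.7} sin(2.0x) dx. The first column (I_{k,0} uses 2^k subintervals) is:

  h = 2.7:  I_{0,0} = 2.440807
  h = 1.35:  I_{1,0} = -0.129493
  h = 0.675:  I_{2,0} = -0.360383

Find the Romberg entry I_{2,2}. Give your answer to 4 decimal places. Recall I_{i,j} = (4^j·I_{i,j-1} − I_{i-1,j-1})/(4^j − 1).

-0.4008

I_{1,1} = (4·(-0.129493) − 2.440807) / 3 = -0.986260
I_{2,1} = (4·(-0.360383) − (-0.129493)) / 3 = -0.437346
I_{2,2} = -0.437346 + (-0.437346 − (-0.986260))/15 = -0.400752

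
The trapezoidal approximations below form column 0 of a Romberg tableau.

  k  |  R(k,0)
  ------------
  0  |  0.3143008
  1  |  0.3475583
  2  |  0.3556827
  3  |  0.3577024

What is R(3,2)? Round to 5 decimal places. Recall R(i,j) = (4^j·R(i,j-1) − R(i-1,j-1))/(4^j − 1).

0.35837

Richardson extrapolation on the trapezoidal column (denominator 4−1=3):
R(2,1) = 0.3556827 + (0.3556827 − 0.3475583)/3 = 0.3583908
R(3,1) = 0.3577024 + (0.3577024 − 0.3556827)/3 = 0.3583756
R(3,2) = (16·0.3583756 − 0.3583908) / 15 = 0.3583746
(Column j=1 coincides with Simpson's rule on the same nodes.)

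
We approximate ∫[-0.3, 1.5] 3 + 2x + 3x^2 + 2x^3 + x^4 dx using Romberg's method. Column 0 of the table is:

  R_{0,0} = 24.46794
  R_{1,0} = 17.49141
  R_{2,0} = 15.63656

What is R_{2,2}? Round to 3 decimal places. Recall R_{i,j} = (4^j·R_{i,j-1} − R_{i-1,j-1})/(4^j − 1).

15.008

R_{1,1} = (4·17.49141 − 24.46794) / 3 = 15.16590
R_{2,1} = 15.63656 + (15.63656 − 17.49141)/3 = 15.01828
R_{2,2} = 15.01828 + (15.01828 − 15.16590)/15 = 15.00844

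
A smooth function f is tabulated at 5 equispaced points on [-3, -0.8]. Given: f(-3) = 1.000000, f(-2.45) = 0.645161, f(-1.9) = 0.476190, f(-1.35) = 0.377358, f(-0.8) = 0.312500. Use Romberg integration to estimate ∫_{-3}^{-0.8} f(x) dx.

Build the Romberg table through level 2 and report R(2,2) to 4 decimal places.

R(0,0) (trapezoid, 1 panel, h=2.2000): 1.443750
R(1,0) (trapezoid, 2 panels, h=1.1000): 1.245684
R(2,0) (trapezoid, 4 panels, h=0.5500): 1.185227
R(1,1) = 1.245684 + (1.245684 − 1.443750)/3 = 1.179662
R(2,1) = 1.185227 + (1.185227 − 1.245684)/3 = 1.165075
R(2,2) = 1.165075 + (1.165075 − 1.179662)/15 = 1.164103

1.1641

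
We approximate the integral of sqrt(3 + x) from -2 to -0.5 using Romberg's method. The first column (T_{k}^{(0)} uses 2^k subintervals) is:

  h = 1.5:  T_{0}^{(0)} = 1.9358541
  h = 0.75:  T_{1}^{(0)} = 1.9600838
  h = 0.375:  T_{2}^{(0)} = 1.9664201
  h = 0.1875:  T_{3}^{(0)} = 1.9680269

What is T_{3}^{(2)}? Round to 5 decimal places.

1.96856

Richardson extrapolation on the trapezoidal column (denominator 4−1=3):
T_{2}^{(1)} = (4·1.9664201 − 1.9600838) / 3 = 1.9685322
T_{3}^{(1)} = (4·1.9680269 − 1.9664201) / 3 = 1.9685625
T_{3}^{(2)} = 1.9685625 + (1.9685625 − 1.9685322)/15 = 1.9685645
(Column j=1 coincides with Simpson's rule on the same nodes.)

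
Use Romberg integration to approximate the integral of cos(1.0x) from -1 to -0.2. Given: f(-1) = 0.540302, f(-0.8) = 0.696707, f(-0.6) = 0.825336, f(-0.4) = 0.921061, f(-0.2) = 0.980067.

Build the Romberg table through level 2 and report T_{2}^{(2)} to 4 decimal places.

0.6428

T_{0}^{(0)} (trapezoid, 1 panel, h=0.8000): 0.608148
T_{1}^{(0)} (trapezoid, 2 panels, h=0.4000): 0.634208
T_{2}^{(0)} (trapezoid, 4 panels, h=0.2000): 0.640658
T_{1}^{(1)} = 0.634208 + (0.634208 − 0.608148)/3 = 0.642895
T_{2}^{(1)} = 0.640658 + (0.640658 − 0.634208)/3 = 0.642808
T_{2}^{(2)} = 0.642808 + (0.642808 − 0.642895)/15 = 0.642802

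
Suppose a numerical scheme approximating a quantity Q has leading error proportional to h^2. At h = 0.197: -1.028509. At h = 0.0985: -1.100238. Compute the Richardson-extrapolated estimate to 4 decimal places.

-1.1241

Extrapolated value = (4·A(h/2) − A(h)) / (4 − 1)
= (4·(-1.100238) − (-1.028509)) / 3
= -3.372443 / 3 = -1.124148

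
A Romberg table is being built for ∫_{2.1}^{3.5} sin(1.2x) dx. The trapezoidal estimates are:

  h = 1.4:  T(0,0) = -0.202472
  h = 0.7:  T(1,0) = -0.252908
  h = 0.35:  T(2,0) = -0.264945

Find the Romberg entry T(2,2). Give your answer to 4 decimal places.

-0.2689

Richardson extrapolation on the trapezoidal column (denominator 4−1=3):
T(1,1) = (4·(-0.252908) − (-0.202472)) / 3 = -0.269720
T(2,1) = -0.264945 + (-0.264945 − (-0.252908))/3 = -0.268957
T(2,2) = -0.268957 + (-0.268957 − (-0.269720))/15 = -0.268906
(Column j=1 coincides with Simpson's rule on the same nodes.)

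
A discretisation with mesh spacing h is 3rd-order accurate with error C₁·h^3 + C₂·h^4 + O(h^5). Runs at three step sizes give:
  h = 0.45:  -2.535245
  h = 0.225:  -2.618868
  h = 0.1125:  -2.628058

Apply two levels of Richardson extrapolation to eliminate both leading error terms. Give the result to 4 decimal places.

First eliminate the h^3 term (factor 2^3 = 8):
  B₁ = (8·(-2.618868) − (-2.535245))/7 = -2.630814
  B₂ = (8·(-2.628058) − (-2.618868))/7 = -2.629371
Then eliminate the h^4 term (factor 2^4 = 16):
  (16·(-2.629371) − (-2.630814))/15 = -2.629275

-2.6293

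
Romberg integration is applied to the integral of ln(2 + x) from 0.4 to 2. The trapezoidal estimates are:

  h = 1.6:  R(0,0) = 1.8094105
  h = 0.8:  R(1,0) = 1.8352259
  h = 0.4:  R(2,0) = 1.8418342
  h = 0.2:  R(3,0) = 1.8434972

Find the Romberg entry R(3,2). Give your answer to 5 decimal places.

1.84405

Richardson extrapolation on the trapezoidal column (denominator 4−1=3):
R(2,1) = (4·1.8418342 − 1.8352259) / 3 = 1.8440370
R(3,1) = (4·1.8434972 − 1.8418342) / 3 = 1.8440515
R(3,2) = 1.8440515 + (1.8440515 − 1.8440370)/15 = 1.8440525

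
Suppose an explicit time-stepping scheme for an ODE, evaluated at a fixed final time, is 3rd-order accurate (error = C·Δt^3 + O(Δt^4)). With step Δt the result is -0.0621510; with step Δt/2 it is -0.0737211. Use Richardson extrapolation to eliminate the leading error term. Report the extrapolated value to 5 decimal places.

Extrapolated value = (8·A(Δt/2) − A(Δt)) / (8 − 1)
= (8·(-0.0737211) − (-0.0621510)) / 7
= -0.5276178 / 7 = -0.0753740

-0.07537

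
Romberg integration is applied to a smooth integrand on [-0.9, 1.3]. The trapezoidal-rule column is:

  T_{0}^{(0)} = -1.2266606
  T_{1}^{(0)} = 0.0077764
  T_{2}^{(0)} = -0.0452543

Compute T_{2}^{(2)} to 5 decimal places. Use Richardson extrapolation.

-0.09508

T_{1}^{(1)} = 0.0077764 + (0.0077764 − (-1.2266606))/3 = 0.4192554
T_{2}^{(1)} = -0.0452543 + (-0.0452543 − 0.0077764)/3 = -0.0629312
T_{2}^{(2)} = (16·(-0.0629312) − 0.4192554) / 15 = -0.0950770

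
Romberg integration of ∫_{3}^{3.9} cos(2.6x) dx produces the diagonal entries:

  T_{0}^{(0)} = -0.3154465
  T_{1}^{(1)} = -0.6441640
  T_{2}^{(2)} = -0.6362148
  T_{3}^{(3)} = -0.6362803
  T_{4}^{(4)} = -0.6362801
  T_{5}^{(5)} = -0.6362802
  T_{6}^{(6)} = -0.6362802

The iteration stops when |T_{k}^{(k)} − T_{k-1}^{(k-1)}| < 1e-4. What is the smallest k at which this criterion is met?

|T_{1}^{(1)} − T_{0}^{(0)}| = 0.3287175 ≥ 1e-4
|T_{2}^{(2)} − T_{1}^{(1)}| = 0.0079492 ≥ 1e-4
|T_{3}^{(3)} − T_{2}^{(2)}| = 0.0000655 < 1e-4

k = 3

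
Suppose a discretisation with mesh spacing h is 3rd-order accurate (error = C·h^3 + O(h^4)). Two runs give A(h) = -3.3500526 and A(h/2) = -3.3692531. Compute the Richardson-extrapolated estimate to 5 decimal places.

-3.37200

The leading error scales as h^3; refining by a factor of 2 reduces it by 2^3 = 8.
Extrapolated value = (8·A(h/2) − A(h)) / (8 − 1)
= (8·(-3.3692531) − (-3.3500526)) / 7
= -23.6039722 / 7 = -3.3719960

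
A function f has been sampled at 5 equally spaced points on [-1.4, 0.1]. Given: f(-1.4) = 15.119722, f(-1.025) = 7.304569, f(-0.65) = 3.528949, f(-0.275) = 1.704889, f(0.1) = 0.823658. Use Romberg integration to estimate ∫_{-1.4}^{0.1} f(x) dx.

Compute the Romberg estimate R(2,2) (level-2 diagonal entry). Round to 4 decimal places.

7.3709

R(0,0) (trapezoid, 1 panel, h=1.5000): 11.957535
R(1,0) (trapezoid, 2 panels, h=0.7500): 8.625479
R(2,0) (trapezoid, 4 panels, h=0.3750): 7.691286
R(1,1) = 8.625479 + (8.625479 − 11.957535)/3 = 7.514794
R(2,1) = 7.691286 + (7.691286 − 8.625479)/3 = 7.379888
R(2,2) = 7.379888 + (7.379888 − 7.514794)/15 = 7.370894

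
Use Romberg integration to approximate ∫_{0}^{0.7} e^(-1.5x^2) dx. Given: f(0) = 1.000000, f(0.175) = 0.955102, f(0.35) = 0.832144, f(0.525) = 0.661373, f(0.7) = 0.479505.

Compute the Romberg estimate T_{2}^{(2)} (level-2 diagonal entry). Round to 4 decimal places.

T_{0}^{(0)} (trapezoid, 1 panel, h=0.7000): 0.517827
T_{1}^{(0)} (trapezoid, 2 panels, h=0.3500): 0.550164
T_{2}^{(0)} (trapezoid, 4 panels, h=0.1750): 0.557965
T_{1}^{(1)} = 0.550164 + (0.550164 − 0.517827)/3 = 0.560943
T_{2}^{(1)} = 0.557965 + (0.557965 − 0.550164)/3 = 0.560565
T_{2}^{(2)} = 0.560565 + (0.560565 − 0.560943)/15 = 0.560540

0.5605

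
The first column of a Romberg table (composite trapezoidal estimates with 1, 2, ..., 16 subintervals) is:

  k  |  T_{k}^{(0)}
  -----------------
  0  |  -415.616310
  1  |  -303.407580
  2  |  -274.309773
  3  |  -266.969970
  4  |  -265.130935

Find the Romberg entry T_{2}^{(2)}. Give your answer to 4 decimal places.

-264.5176

Richardson extrapolation on the trapezoidal column (denominator 4−1=3):
T_{1}^{(1)} = (4·(-303.407580) − (-415.616310)) / 3 = -266.004670
T_{2}^{(1)} = (4·(-274.309773) − (-303.407580)) / 3 = -264.610504
T_{2}^{(2)} = (16·(-264.610504) − (-266.004670)) / 15 = -264.517560
(Column j=1 coincides with Simpson's rule on the same nodes.)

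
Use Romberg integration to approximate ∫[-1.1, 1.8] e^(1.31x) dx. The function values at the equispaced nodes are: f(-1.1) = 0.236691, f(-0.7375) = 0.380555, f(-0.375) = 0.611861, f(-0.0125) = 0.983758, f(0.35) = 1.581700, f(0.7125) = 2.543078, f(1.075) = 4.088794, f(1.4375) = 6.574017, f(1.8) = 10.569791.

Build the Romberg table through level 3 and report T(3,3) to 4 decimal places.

7.8879

T(0,0) (trapezoid, 1 panel, h=2.9000): 15.669399
T(1,0) (trapezoid, 2 panels, h=1.4500): 10.128164
T(2,0) (trapezoid, 4 panels, h=0.7250): 8.472057
T(3,0) (trapezoid, 8 panels, h=0.3625): 8.035539
T(1,1) = 10.128164 + (10.128164 − 15.669399)/3 = 8.281086
T(2,1) = 8.472057 + (8.472057 − 10.128164)/3 = 7.920021
T(3,1) = 8.035539 + (8.035539 − 8.472057)/3 = 7.890033
T(2,2) = 7.920021 + (7.920021 − 8.281086)/15 = 7.895950
T(3,2) = 7.890033 + (7.890033 − 7.920021)/15 = 7.888034
T(3,3) = 7.888034 + (7.888034 − 7.895950)/63 = 7.887908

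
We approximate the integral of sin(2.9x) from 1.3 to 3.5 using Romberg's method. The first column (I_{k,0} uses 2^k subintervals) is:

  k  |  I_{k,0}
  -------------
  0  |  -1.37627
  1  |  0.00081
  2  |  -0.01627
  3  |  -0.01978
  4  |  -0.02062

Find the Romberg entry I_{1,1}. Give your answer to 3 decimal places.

Richardson extrapolation on the trapezoidal column (denominator 4−1=3):
I_{1,1} = (4·0.00081 − (-1.37627)) / 3 = 0.45984
(Column j=1 coincides with Simpson's rule on the same nodes.)

0.460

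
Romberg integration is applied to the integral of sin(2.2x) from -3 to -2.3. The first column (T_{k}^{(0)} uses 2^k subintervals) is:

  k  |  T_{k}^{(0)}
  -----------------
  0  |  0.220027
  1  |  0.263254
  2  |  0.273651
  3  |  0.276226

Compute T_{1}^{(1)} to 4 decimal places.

Richardson extrapolation on the trapezoidal column (denominator 4−1=3):
T_{1}^{(1)} = (4·0.263254 − 0.220027) / 3 = 0.277663
(Column j=1 coincides with Simpson's rule on the same nodes.)

0.2777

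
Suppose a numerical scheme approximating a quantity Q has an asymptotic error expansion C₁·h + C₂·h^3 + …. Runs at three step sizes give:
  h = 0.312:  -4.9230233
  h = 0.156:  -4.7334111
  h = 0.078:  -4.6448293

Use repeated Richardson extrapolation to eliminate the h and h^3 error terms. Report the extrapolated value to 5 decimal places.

First eliminate the h term (factor 2^1 = 2):
  B₁ = (2·(-4.7334111) − (-4.9230233))/1 = -4.5437989
  B₂ = (2·(-4.6448293) − (-4.7334111))/1 = -4.5562475
Then eliminate the h^3 term (factor 2^3 = 8):
  (8·(-4.5562475) − (-4.5437989))/7 = -4.5580259

-4.55803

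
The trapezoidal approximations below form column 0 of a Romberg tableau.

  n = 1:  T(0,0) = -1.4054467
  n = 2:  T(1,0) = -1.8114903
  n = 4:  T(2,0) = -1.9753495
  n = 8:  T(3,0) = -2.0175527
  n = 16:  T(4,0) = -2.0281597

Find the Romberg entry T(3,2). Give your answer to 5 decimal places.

-2.03173

T(2,1) = -1.9753495 + (-1.9753495 − (-1.8114903))/3 = -2.0299692
T(3,1) = (4·(-2.0175527) − (-1.9753495)) / 3 = -2.0316204
T(3,2) = -2.0316204 + (-2.0316204 − (-2.0299692))/15 = -2.0317305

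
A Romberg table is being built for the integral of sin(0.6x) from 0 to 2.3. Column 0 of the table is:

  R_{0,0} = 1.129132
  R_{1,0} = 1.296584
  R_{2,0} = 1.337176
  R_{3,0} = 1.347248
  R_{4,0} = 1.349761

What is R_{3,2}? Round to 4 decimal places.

Richardson extrapolation on the trapezoidal column (denominator 4−1=3):
R_{2,1} = 1.337176 + (1.337176 − 1.296584)/3 = 1.350707
R_{3,1} = 1.347248 + (1.347248 − 1.337176)/3 = 1.350605
R_{3,2} = (16·1.350605 − 1.350707) / 15 = 1.350598
(Column j=1 coincides with Simpson's rule on the same nodes.)

1.3506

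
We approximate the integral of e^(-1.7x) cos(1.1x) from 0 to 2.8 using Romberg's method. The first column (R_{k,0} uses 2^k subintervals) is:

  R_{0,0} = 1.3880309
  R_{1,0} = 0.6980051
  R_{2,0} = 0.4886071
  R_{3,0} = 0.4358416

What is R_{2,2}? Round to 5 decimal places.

0.41553

Richardson extrapolation on the trapezoidal column (denominator 4−1=3):
R_{1,1} = (4·0.6980051 − 1.3880309) / 3 = 0.4679965
R_{2,1} = 0.4886071 + (0.4886071 − 0.6980051)/3 = 0.4188078
R_{2,2} = 0.4188078 + (0.4188078 − 0.4679965)/15 = 0.4155286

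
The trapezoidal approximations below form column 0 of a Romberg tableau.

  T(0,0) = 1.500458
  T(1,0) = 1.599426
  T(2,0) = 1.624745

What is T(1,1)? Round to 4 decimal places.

Richardson extrapolation on the trapezoidal column (denominator 4−1=3):
T(1,1) = (4·1.599426 − 1.500458) / 3 = 1.632415

1.6324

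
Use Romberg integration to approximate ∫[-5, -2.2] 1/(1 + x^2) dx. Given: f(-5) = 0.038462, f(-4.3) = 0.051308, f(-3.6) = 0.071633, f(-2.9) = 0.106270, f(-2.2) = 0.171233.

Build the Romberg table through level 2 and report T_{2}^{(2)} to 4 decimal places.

0.2293

T_{0}^{(0)} (trapezoid, 1 panel, h=2.8000): 0.293573
T_{1}^{(0)} (trapezoid, 2 panels, h=1.4000): 0.247073
T_{2}^{(0)} (trapezoid, 4 panels, h=0.7000): 0.233841
T_{1}^{(1)} = 0.247073 + (0.247073 − 0.293573)/3 = 0.231573
T_{2}^{(1)} = 0.233841 + (0.233841 − 0.247073)/3 = 0.229430
T_{2}^{(2)} = 0.229430 + (0.229430 − 0.231573)/15 = 0.229287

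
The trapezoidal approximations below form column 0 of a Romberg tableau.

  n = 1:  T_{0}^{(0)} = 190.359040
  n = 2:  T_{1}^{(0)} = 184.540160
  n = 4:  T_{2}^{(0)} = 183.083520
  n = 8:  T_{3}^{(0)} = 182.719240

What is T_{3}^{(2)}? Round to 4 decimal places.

182.5978

Richardson extrapolation on the trapezoidal column (denominator 4−1=3):
T_{2}^{(1)} = 183.083520 + (183.083520 − 184.540160)/3 = 182.597973
T_{3}^{(1)} = (4·182.719240 − 183.083520) / 3 = 182.597813
T_{3}^{(2)} = (16·182.597813 − 182.597973) / 15 = 182.597802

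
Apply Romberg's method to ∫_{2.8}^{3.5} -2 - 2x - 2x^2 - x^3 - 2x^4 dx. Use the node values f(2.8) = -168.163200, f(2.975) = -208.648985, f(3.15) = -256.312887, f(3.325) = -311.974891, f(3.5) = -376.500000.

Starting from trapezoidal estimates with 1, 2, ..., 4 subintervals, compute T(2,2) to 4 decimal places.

T(0,0) (trapezoid, 1 panel, h=0.7000): -190.632120
T(1,0) (trapezoid, 2 panels, h=0.3500): -185.025570
T(2,0) (trapezoid, 4 panels, h=0.1750): -183.621964
T(1,1) = -185.025570 + (-185.025570 − (-190.632120))/3 = -183.156720
T(2,1) = -183.621964 + (-183.621964 − (-185.025570))/3 = -183.154095
T(2,2) = -183.154095 + (-183.154095 − (-183.156720))/15 = -183.153920

-183.1539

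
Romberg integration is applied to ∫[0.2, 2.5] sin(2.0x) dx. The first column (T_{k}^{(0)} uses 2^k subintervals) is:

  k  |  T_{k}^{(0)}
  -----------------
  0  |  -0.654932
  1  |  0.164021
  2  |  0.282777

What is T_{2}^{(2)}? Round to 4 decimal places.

0.3147

T_{1}^{(1)} = (4·0.164021 − (-0.654932)) / 3 = 0.437005
T_{2}^{(1)} = (4·0.282777 − 0.164021) / 3 = 0.322362
T_{2}^{(2)} = (16·0.322362 − 0.437005) / 15 = 0.314719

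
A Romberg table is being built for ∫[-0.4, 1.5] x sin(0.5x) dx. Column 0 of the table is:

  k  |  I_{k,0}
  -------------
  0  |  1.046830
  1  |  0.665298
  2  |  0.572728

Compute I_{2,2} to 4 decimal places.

I_{1,1} = 0.665298 + (0.665298 − 1.046830)/3 = 0.538121
I_{2,1} = (4·0.572728 − 0.665298) / 3 = 0.541871
I_{2,2} = 0.541871 + (0.541871 − 0.538121)/15 = 0.542121

0.5421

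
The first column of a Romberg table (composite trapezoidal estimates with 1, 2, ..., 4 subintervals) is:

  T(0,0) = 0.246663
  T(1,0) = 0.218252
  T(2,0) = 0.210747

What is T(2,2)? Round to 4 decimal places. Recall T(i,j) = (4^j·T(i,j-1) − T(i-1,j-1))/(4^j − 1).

0.2082

Richardson extrapolation on the trapezoidal column (denominator 4−1=3):
T(1,1) = (4·0.218252 − 0.246663) / 3 = 0.208782
T(2,1) = 0.210747 + (0.210747 − 0.218252)/3 = 0.208245
T(2,2) = (16·0.208245 − 0.208782) / 15 = 0.208209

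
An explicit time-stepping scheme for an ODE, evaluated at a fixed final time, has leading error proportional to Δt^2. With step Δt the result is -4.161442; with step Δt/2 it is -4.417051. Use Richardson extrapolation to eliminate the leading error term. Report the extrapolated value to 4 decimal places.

-4.5023

Extrapolated value = (4·A(Δt/2) − A(Δt)) / (4 − 1)
= (4·(-4.417051) − (-4.161442)) / 3
= -13.506762 / 3 = -4.502254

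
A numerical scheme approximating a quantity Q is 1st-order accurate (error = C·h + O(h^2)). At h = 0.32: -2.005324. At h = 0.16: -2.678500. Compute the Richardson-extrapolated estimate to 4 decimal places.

The leading error scales as h; refining by a factor of 2 reduces it by 2^1 = 2.
Extrapolated value = (2·A(h/2) − A(h)) / (2 − 1)
= (2·(-2.678500) − (-2.005324)) / 1
= -3.351676 / 1 = -3.351676

-3.3517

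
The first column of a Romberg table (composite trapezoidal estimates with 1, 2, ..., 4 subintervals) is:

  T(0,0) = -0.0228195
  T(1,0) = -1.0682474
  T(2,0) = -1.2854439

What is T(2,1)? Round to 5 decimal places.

-1.35784

T(2,1) = -1.2854439 + (-1.2854439 − (-1.0682474))/3 = -1.3578427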